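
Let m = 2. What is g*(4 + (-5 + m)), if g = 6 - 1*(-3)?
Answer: 9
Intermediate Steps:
g = 9 (g = 6 + 3 = 9)
g*(4 + (-5 + m)) = 9*(4 + (-5 + 2)) = 9*(4 - 3) = 9*1 = 9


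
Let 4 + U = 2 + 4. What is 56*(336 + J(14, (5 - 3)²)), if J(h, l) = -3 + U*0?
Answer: 18648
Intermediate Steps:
U = 2 (U = -4 + (2 + 4) = -4 + 6 = 2)
J(h, l) = -3 (J(h, l) = -3 + 2*0 = -3 + 0 = -3)
56*(336 + J(14, (5 - 3)²)) = 56*(336 - 3) = 56*333 = 18648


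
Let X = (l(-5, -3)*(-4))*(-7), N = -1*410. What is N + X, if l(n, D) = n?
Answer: -550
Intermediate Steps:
N = -410
X = -140 (X = -5*(-4)*(-7) = 20*(-7) = -140)
N + X = -410 - 140 = -550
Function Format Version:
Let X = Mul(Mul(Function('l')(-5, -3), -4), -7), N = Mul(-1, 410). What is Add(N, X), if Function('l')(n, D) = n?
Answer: -550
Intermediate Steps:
N = -410
X = -140 (X = Mul(Mul(-5, -4), -7) = Mul(20, -7) = -140)
Add(N, X) = Add(-410, -140) = -550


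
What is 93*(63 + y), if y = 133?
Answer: 18228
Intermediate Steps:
93*(63 + y) = 93*(63 + 133) = 93*196 = 18228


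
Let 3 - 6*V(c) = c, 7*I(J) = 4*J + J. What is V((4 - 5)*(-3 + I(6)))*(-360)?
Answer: -1800/7 ≈ -257.14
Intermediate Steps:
I(J) = 5*J/7 (I(J) = (4*J + J)/7 = (5*J)/7 = 5*J/7)
V(c) = 1/2 - c/6
V((4 - 5)*(-3 + I(6)))*(-360) = (1/2 - (4 - 5)*(-3 + (5/7)*6)/6)*(-360) = (1/2 - (-1)*(-3 + 30/7)/6)*(-360) = (1/2 - (-1)*9/(6*7))*(-360) = (1/2 - 1/6*(-9/7))*(-360) = (1/2 + 3/14)*(-360) = (5/7)*(-360) = -1800/7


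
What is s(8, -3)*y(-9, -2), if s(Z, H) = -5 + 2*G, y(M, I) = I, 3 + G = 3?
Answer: 10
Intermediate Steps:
G = 0 (G = -3 + 3 = 0)
s(Z, H) = -5 (s(Z, H) = -5 + 2*0 = -5 + 0 = -5)
s(8, -3)*y(-9, -2) = -5*(-2) = 10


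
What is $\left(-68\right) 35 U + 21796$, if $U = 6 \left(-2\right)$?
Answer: $50356$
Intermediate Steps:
$U = -12$
$\left(-68\right) 35 U + 21796 = \left(-68\right) 35 \left(-12\right) + 21796 = \left(-2380\right) \left(-12\right) + 21796 = 28560 + 21796 = 50356$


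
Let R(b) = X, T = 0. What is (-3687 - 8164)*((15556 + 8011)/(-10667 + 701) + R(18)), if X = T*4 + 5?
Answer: -311242813/9966 ≈ -31230.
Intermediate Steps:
X = 5 (X = 0*4 + 5 = 0 + 5 = 5)
R(b) = 5
(-3687 - 8164)*((15556 + 8011)/(-10667 + 701) + R(18)) = (-3687 - 8164)*((15556 + 8011)/(-10667 + 701) + 5) = -11851*(23567/(-9966) + 5) = -11851*(23567*(-1/9966) + 5) = -11851*(-23567/9966 + 5) = -11851*26263/9966 = -311242813/9966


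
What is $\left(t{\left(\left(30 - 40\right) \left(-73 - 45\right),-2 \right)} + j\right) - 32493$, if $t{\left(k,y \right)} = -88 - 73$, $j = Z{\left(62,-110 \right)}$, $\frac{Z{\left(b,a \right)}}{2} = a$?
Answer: $-32874$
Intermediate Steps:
$Z{\left(b,a \right)} = 2 a$
$j = -220$ ($j = 2 \left(-110\right) = -220$)
$t{\left(k,y \right)} = -161$ ($t{\left(k,y \right)} = -88 - 73 = -161$)
$\left(t{\left(\left(30 - 40\right) \left(-73 - 45\right),-2 \right)} + j\right) - 32493 = \left(-161 - 220\right) - 32493 = -381 - 32493 = -32874$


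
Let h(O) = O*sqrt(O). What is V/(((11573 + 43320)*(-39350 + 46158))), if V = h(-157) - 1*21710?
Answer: -10855/186855772 - 157*I*sqrt(157)/373711544 ≈ -5.8093e-5 - 5.264e-6*I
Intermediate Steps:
h(O) = O**(3/2)
V = -21710 - 157*I*sqrt(157) (V = (-157)**(3/2) - 1*21710 = -157*I*sqrt(157) - 21710 = -21710 - 157*I*sqrt(157) ≈ -21710.0 - 1967.2*I)
V/(((11573 + 43320)*(-39350 + 46158))) = (-21710 - 157*I*sqrt(157))/(((11573 + 43320)*(-39350 + 46158))) = (-21710 - 157*I*sqrt(157))/((54893*6808)) = (-21710 - 157*I*sqrt(157))/373711544 = (-21710 - 157*I*sqrt(157))*(1/373711544) = -10855/186855772 - 157*I*sqrt(157)/373711544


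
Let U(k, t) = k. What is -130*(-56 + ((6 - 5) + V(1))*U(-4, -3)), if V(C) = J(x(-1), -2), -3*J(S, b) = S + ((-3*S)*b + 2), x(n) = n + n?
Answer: 9880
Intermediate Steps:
x(n) = 2*n
J(S, b) = -⅔ - S/3 + S*b (J(S, b) = -(S + ((-3*S)*b + 2))/3 = -(S + (-3*S*b + 2))/3 = -(S + (2 - 3*S*b))/3 = -(2 + S - 3*S*b)/3 = -⅔ - S/3 + S*b)
V(C) = 4 (V(C) = -⅔ - 2*(-1)/3 + (2*(-1))*(-2) = -⅔ - ⅓*(-2) - 2*(-2) = -⅔ + ⅔ + 4 = 4)
-130*(-56 + ((6 - 5) + V(1))*U(-4, -3)) = -130*(-56 + ((6 - 5) + 4)*(-4)) = -130*(-56 + (1 + 4)*(-4)) = -130*(-56 + 5*(-4)) = -130*(-56 - 20) = -130*(-76) = 9880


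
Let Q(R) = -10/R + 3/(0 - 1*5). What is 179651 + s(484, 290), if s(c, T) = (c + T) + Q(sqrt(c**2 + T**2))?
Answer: 902122/5 - 5*sqrt(79589)/79589 ≈ 1.8042e+5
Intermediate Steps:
Q(R) = -3/5 - 10/R (Q(R) = -10/R + 3/(0 - 5) = -10/R + 3/(-5) = -10/R + 3*(-1/5) = -10/R - 3/5 = -3/5 - 10/R)
s(c, T) = -3/5 + T + c - 10/sqrt(T**2 + c**2) (s(c, T) = (c + T) + (-3/5 - 10/sqrt(c**2 + T**2)) = (T + c) + (-3/5 - 10/sqrt(T**2 + c**2)) = -3/5 + T + c - 10/sqrt(T**2 + c**2))
179651 + s(484, 290) = 179651 + (-3/5 + 290 + 484 - 10/sqrt(290**2 + 484**2)) = 179651 + (-3/5 + 290 + 484 - 10/sqrt(84100 + 234256)) = 179651 + (-3/5 + 290 + 484 - 5*sqrt(79589)/79589) = 179651 + (3867/5 - 5*sqrt(79589)/79589) = 902122/5 - 5*sqrt(79589)/79589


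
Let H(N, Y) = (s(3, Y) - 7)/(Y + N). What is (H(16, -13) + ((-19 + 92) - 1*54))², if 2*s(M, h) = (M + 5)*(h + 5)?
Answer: 36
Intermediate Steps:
s(M, h) = (5 + M)*(5 + h)/2 (s(M, h) = ((M + 5)*(h + 5))/2 = ((5 + M)*(5 + h))/2 = (5 + M)*(5 + h)/2)
H(N, Y) = (13 + 4*Y)/(N + Y) (H(N, Y) = ((25/2 + (5/2)*3 + 5*Y/2 + (½)*3*Y) - 7)/(Y + N) = ((25/2 + 15/2 + 5*Y/2 + 3*Y/2) - 7)/(N + Y) = ((20 + 4*Y) - 7)/(N + Y) = (13 + 4*Y)/(N + Y))
(H(16, -13) + ((-19 + 92) - 1*54))² = ((13 + 4*(-13))/(16 - 13) + ((-19 + 92) - 1*54))² = ((13 - 52)/3 + (73 - 54))² = ((⅓)*(-39) + 19)² = (-13 + 19)² = 6² = 36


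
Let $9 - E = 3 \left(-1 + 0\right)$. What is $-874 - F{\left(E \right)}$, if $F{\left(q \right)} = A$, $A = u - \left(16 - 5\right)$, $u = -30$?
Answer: $-833$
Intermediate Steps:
$A = -41$ ($A = -30 - \left(16 - 5\right) = -30 - 11 = -41$)
$E = 12$ ($E = 9 - 3 \left(-1 + 0\right) = 9 - 3 \left(-1\right) = 9 - -3 = 9 + 3 = 12$)
$F{\left(q \right)} = -41$
$-874 - F{\left(E \right)} = -874 - -41 = -874 + 41 = -833$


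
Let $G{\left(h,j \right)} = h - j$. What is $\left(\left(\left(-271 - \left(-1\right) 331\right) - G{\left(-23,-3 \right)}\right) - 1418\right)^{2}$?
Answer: $1790244$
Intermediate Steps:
$\left(\left(\left(-271 - \left(-1\right) 331\right) - G{\left(-23,-3 \right)}\right) - 1418\right)^{2} = \left(\left(\left(-271 - \left(-1\right) 331\right) - \left(-23 - -3\right)\right) - 1418\right)^{2} = \left(\left(\left(-271 - -331\right) - \left(-23 + 3\right)\right) - 1418\right)^{2} = \left(\left(\left(-271 + 331\right) - -20\right) - 1418\right)^{2} = \left(\left(60 + 20\right) - 1418\right)^{2} = \left(80 - 1418\right)^{2} = \left(-1338\right)^{2} = 1790244$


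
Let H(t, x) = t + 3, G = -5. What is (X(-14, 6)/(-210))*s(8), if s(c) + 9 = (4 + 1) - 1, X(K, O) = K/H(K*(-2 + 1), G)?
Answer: -1/51 ≈ -0.019608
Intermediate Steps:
H(t, x) = 3 + t
X(K, O) = K/(3 - K) (X(K, O) = K/(3 + K*(-2 + 1)) = K/(3 + K*(-1)) = K/(3 - K))
s(c) = -5 (s(c) = -9 + ((4 + 1) - 1) = -9 + (5 - 1) = -9 + 4 = -5)
(X(-14, 6)/(-210))*s(8) = (-1*(-14)/(-3 - 14)/(-210))*(-5) = (-1*(-14)/(-17)*(-1/210))*(-5) = (-1*(-14)*(-1/17)*(-1/210))*(-5) = -14/17*(-1/210)*(-5) = (1/255)*(-5) = -1/51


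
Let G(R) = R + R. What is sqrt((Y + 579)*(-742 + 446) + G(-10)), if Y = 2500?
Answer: 2*I*sqrt(227851) ≈ 954.67*I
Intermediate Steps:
G(R) = 2*R
sqrt((Y + 579)*(-742 + 446) + G(-10)) = sqrt((2500 + 579)*(-742 + 446) + 2*(-10)) = sqrt(3079*(-296) - 20) = sqrt(-911384 - 20) = sqrt(-911404) = 2*I*sqrt(227851)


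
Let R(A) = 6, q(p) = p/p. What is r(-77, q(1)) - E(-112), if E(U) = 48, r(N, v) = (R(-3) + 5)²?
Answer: 73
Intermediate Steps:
q(p) = 1
r(N, v) = 121 (r(N, v) = (6 + 5)² = 11² = 121)
r(-77, q(1)) - E(-112) = 121 - 1*48 = 121 - 48 = 73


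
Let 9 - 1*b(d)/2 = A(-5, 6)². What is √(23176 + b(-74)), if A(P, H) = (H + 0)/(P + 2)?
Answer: √23186 ≈ 152.27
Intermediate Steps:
A(P, H) = H/(2 + P)
b(d) = 10 (b(d) = 18 - 2*36/(2 - 5)² = 18 - 2*(6/(-3))² = 18 - 2*(6*(-⅓))² = 18 - 2*(-2)² = 18 - 2*4 = 18 - 8 = 10)
√(23176 + b(-74)) = √(23176 + 10) = √23186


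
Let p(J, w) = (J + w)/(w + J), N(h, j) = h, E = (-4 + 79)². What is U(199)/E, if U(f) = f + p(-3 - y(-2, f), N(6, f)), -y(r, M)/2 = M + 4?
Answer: 8/225 ≈ 0.035556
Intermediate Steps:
y(r, M) = -8 - 2*M (y(r, M) = -2*(M + 4) = -2*(4 + M) = -8 - 2*M)
E = 5625 (E = 75² = 5625)
p(J, w) = 1 (p(J, w) = (J + w)/(J + w) = 1)
U(f) = 1 + f (U(f) = f + 1 = 1 + f)
U(199)/E = (1 + 199)/5625 = 200*(1/5625) = 8/225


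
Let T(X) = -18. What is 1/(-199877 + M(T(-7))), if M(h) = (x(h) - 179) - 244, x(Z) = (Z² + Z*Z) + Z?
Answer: -1/199670 ≈ -5.0083e-6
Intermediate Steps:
x(Z) = Z + 2*Z² (x(Z) = (Z² + Z²) + Z = 2*Z² + Z = Z + 2*Z²)
M(h) = -423 + h*(1 + 2*h) (M(h) = (h*(1 + 2*h) - 179) - 244 = (-179 + h*(1 + 2*h)) - 244 = -423 + h*(1 + 2*h))
1/(-199877 + M(T(-7))) = 1/(-199877 + (-423 - 18*(1 + 2*(-18)))) = 1/(-199877 + (-423 - 18*(1 - 36))) = 1/(-199877 + (-423 - 18*(-35))) = 1/(-199877 + (-423 + 630)) = 1/(-199877 + 207) = 1/(-199670) = -1/199670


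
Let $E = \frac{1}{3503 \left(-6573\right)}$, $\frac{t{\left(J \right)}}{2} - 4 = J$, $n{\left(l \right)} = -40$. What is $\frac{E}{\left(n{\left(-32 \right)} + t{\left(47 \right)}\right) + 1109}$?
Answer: $- \frac{1}{26962531449} \approx -3.7088 \cdot 10^{-11}$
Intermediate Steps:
$t{\left(J \right)} = 8 + 2 J$
$E = - \frac{1}{23025219}$ ($E = \frac{1}{3503} \left(- \frac{1}{6573}\right) = - \frac{1}{23025219} \approx -4.3431 \cdot 10^{-8}$)
$\frac{E}{\left(n{\left(-32 \right)} + t{\left(47 \right)}\right) + 1109} = - \frac{1}{23025219 \left(\left(-40 + \left(8 + 2 \cdot 47\right)\right) + 1109\right)} = - \frac{1}{23025219 \left(\left(-40 + \left(8 + 94\right)\right) + 1109\right)} = - \frac{1}{23025219 \left(\left(-40 + 102\right) + 1109\right)} = - \frac{1}{23025219 \left(62 + 1109\right)} = - \frac{1}{23025219 \cdot 1171} = \left(- \frac{1}{23025219}\right) \frac{1}{1171} = - \frac{1}{26962531449}$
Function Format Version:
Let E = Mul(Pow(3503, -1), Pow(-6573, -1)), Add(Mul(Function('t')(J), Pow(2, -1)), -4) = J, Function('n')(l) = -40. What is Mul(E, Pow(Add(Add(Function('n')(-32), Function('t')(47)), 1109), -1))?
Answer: Rational(-1, 26962531449) ≈ -3.7088e-11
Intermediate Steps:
Function('t')(J) = Add(8, Mul(2, J))
E = Rational(-1, 23025219) (E = Mul(Rational(1, 3503), Rational(-1, 6573)) = Rational(-1, 23025219) ≈ -4.3431e-8)
Mul(E, Pow(Add(Add(Function('n')(-32), Function('t')(47)), 1109), -1)) = Mul(Rational(-1, 23025219), Pow(Add(Add(-40, Add(8, Mul(2, 47))), 1109), -1)) = Mul(Rational(-1, 23025219), Pow(Add(Add(-40, Add(8, 94)), 1109), -1)) = Mul(Rational(-1, 23025219), Pow(Add(Add(-40, 102), 1109), -1)) = Mul(Rational(-1, 23025219), Pow(Add(62, 1109), -1)) = Mul(Rational(-1, 23025219), Pow(1171, -1)) = Mul(Rational(-1, 23025219), Rational(1, 1171)) = Rational(-1, 26962531449)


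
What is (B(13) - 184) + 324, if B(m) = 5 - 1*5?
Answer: 140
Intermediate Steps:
B(m) = 0 (B(m) = 5 - 5 = 0)
(B(13) - 184) + 324 = (0 - 184) + 324 = -184 + 324 = 140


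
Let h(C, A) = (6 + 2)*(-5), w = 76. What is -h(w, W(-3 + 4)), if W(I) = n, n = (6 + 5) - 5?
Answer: 40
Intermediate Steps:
n = 6 (n = 11 - 5 = 6)
W(I) = 6
h(C, A) = -40 (h(C, A) = 8*(-5) = -40)
-h(w, W(-3 + 4)) = -1*(-40) = 40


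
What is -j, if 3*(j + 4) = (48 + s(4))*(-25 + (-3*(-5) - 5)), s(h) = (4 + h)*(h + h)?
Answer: 564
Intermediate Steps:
s(h) = 2*h*(4 + h) (s(h) = (4 + h)*(2*h) = 2*h*(4 + h))
j = -564 (j = -4 + ((48 + 2*4*(4 + 4))*(-25 + (-3*(-5) - 5)))/3 = -4 + ((48 + 2*4*8)*(-25 + (15 - 5)))/3 = -4 + ((48 + 64)*(-25 + 10))/3 = -4 + (112*(-15))/3 = -4 + (1/3)*(-1680) = -4 - 560 = -564)
-j = -1*(-564) = 564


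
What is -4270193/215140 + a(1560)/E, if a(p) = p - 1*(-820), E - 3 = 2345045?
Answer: -73627172949/3709659020 ≈ -19.847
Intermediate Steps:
E = 2345048 (E = 3 + 2345045 = 2345048)
a(p) = 820 + p (a(p) = p + 820 = 820 + p)
-4270193/215140 + a(1560)/E = -4270193/215140 + (820 + 1560)/2345048 = -4270193*1/215140 + 2380*(1/2345048) = -4270193/215140 + 35/34486 = -73627172949/3709659020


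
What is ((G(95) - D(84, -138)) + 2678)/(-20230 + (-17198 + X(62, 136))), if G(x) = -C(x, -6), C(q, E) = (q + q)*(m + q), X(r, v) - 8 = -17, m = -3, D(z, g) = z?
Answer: 4962/12479 ≈ 0.39763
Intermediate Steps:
X(r, v) = -9 (X(r, v) = 8 - 17 = -9)
C(q, E) = 2*q*(-3 + q) (C(q, E) = (q + q)*(-3 + q) = (2*q)*(-3 + q) = 2*q*(-3 + q))
G(x) = -2*x*(-3 + x)
((G(95) - D(84, -138)) + 2678)/(-20230 + (-17198 + X(62, 136))) = ((2*95*(3 - 1*95) - 1*84) + 2678)/(-20230 + (-17198 - 9)) = ((2*95*(3 - 95) - 84) + 2678)/(-20230 - 17207) = ((2*95*(-92) - 84) + 2678)/(-37437) = ((-17480 - 84) + 2678)*(-1/37437) = (-17564 + 2678)*(-1/37437) = -14886*(-1/37437) = 4962/12479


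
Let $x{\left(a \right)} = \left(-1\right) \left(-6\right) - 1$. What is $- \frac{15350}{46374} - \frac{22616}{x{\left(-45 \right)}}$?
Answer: $- \frac{524435567}{115935} \approx -4523.5$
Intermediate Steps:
$x{\left(a \right)} = 5$ ($x{\left(a \right)} = 6 - 1 = 5$)
$- \frac{15350}{46374} - \frac{22616}{x{\left(-45 \right)}} = - \frac{15350}{46374} - \frac{22616}{5} = \left(-15350\right) \frac{1}{46374} - \frac{22616}{5} = - \frac{7675}{23187} - \frac{22616}{5} = - \frac{524435567}{115935}$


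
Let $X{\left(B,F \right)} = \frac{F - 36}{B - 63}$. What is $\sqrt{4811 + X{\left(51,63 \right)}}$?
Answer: $\frac{\sqrt{19235}}{2} \approx 69.345$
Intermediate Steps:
$X{\left(B,F \right)} = \frac{-36 + F}{-63 + B}$
$\sqrt{4811 + X{\left(51,63 \right)}} = \sqrt{4811 + \frac{-36 + 63}{-63 + 51}} = \sqrt{4811 + \frac{1}{-12} \cdot 27} = \sqrt{4811 - \frac{9}{4}} = \sqrt{\frac{19235}{4}} = \frac{\sqrt{19235}}{2}$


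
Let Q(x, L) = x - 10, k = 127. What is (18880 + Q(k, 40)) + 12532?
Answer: 31529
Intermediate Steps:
Q(x, L) = -10 + x
(18880 + Q(k, 40)) + 12532 = (18880 + (-10 + 127)) + 12532 = (18880 + 117) + 12532 = 18997 + 12532 = 31529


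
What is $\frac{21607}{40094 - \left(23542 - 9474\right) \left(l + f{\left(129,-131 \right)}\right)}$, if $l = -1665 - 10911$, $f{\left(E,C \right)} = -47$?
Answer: $\frac{21607}{177620458} \approx 0.00012165$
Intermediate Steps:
$l = -12576$ ($l = -1665 - 10911 = -12576$)
$\frac{21607}{40094 - \left(23542 - 9474\right) \left(l + f{\left(129,-131 \right)}\right)} = \frac{21607}{40094 - \left(23542 - 9474\right) \left(-12576 - 47\right)} = \frac{21607}{40094 - 14068 \left(-12623\right)} = \frac{21607}{40094 - -177580364} = \frac{21607}{40094 + 177580364} = \frac{21607}{177620458}$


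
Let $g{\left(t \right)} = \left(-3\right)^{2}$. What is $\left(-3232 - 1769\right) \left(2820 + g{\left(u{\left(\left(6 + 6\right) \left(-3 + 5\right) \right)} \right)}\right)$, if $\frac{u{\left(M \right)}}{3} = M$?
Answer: $-14147829$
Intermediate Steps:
$u{\left(M \right)} = 3 M$
$g{\left(t \right)} = 9$
$\left(-3232 - 1769\right) \left(2820 + g{\left(u{\left(\left(6 + 6\right) \left(-3 + 5\right) \right)} \right)}\right) = \left(-3232 - 1769\right) \left(2820 + 9\right) = \left(-5001\right) 2829 = -14147829$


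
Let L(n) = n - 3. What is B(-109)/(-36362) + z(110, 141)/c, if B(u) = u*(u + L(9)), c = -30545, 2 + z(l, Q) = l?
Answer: -346855811/1110677290 ≈ -0.31229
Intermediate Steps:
z(l, Q) = -2 + l
L(n) = -3 + n
B(u) = u*(6 + u) (B(u) = u*(u + (-3 + 9)) = u*(u + 6) = u*(6 + u))
B(-109)/(-36362) + z(110, 141)/c = -109*(6 - 109)/(-36362) + (-2 + 110)/(-30545) = -109*(-103)*(-1/36362) + 108*(-1/30545) = 11227*(-1/36362) - 108/30545 = -11227/36362 - 108/30545 = -346855811/1110677290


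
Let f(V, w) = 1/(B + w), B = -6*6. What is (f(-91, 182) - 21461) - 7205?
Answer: -4185235/146 ≈ -28666.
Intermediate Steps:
B = -36
f(V, w) = 1/(-36 + w)
(f(-91, 182) - 21461) - 7205 = (1/(-36 + 182) - 21461) - 7205 = (1/146 - 21461) - 7205 = -3133305/146 - 7205 = -4185235/146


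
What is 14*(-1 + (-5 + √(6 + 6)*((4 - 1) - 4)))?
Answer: -84 - 28*√3 ≈ -132.50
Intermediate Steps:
14*(-1 + (-5 + √(6 + 6)*((4 - 1) - 4))) = 14*(-1 + (-5 + √12*(3 - 4))) = 14*(-1 + (-5 + (2*√3)*(-1))) = 14*(-1 + (-5 - 2*√3)) = 14*(-6 - 2*√3) = -84 - 28*√3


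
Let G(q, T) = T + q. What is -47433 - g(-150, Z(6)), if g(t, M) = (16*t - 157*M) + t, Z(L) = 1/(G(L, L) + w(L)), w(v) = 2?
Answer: -628205/14 ≈ -44872.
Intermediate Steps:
Z(L) = 1/(2 + 2*L) (Z(L) = 1/((L + L) + 2) = 1/(2*L + 2) = 1/(2 + 2*L))
g(t, M) = -157*M + 17*t (g(t, M) = (-157*M + 16*t) + t = -157*M + 17*t)
-47433 - g(-150, Z(6)) = -47433 - (-157/(2*(1 + 6)) + 17*(-150)) = -47433 - (-157/(2*7) - 2550) = -47433 - (-157*1/14 - 2550) = -47433 - (-157/14 - 2550) = -47433 - 1*(-35857/14) = -47433 + 35857/14 = -628205/14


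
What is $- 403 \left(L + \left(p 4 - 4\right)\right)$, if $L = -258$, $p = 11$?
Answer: $87854$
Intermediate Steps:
$- 403 \left(L + \left(p 4 - 4\right)\right) = - 403 \left(-258 + \left(11 \cdot 4 - 4\right)\right) = - 403 \left(-258 + \left(44 - 4\right)\right) = - 403 \left(-258 + 40\right) = \left(-403\right) \left(-218\right) = 87854$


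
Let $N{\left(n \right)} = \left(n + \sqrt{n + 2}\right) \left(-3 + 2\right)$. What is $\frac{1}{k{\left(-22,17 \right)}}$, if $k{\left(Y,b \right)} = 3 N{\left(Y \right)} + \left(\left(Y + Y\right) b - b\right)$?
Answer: $\frac{i}{3 \left(- 233 i + 2 \sqrt{5}\right)} \approx -0.0014301 + 2.7449 \cdot 10^{-5} i$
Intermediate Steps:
$N{\left(n \right)} = - n - \sqrt{2 + n}$ ($N{\left(n \right)} = \left(n + \sqrt{2 + n}\right) \left(-1\right) = - n - \sqrt{2 + n}$)
$k{\left(Y,b \right)} = - b - 3 Y - 3 \sqrt{2 + Y} + 2 Y b$ ($k{\left(Y,b \right)} = 3 \left(- Y - \sqrt{2 + Y}\right) + \left(\left(Y + Y\right) b - b\right) = \left(- 3 Y - 3 \sqrt{2 + Y}\right) + \left(2 Y b - b\right) = \left(- 3 Y - 3 \sqrt{2 + Y}\right) + \left(- b + 2 Y b\right) = - b - 3 Y - 3 \sqrt{2 + Y} + 2 Y b$)
$\frac{1}{k{\left(-22,17 \right)}} = \frac{1}{\left(-1\right) 17 - -66 - 3 \sqrt{2 - 22} + 2 \left(-22\right) 17} = \frac{1}{-17 + 66 - 3 \sqrt{-20} - 748} = \frac{1}{-17 + 66 - 3 \cdot 2 i \sqrt{5} - 748} = \frac{1}{-17 + 66 - 6 i \sqrt{5} - 748} = \frac{1}{-699 - 6 i \sqrt{5}}$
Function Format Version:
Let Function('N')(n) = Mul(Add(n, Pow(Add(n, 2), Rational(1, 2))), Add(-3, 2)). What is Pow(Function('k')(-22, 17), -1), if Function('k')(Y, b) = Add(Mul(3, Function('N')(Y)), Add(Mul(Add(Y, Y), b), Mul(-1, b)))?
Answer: Mul(Rational(1, 3), I, Pow(Add(Mul(-233, I), Mul(2, Pow(5, Rational(1, 2)))), -1)) ≈ Add(-0.0014301, Mul(2.7449e-5, I))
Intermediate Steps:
Function('N')(n) = Add(Mul(-1, n), Mul(-1, Pow(Add(2, n), Rational(1, 2)))) (Function('N')(n) = Mul(Add(n, Pow(Add(2, n), Rational(1, 2))), -1) = Add(Mul(-1, n), Mul(-1, Pow(Add(2, n), Rational(1, 2)))))
Function('k')(Y, b) = Add(Mul(-1, b), Mul(-3, Y), Mul(-3, Pow(Add(2, Y), Rational(1, 2))), Mul(2, Y, b)) (Function('k')(Y, b) = Add(Mul(3, Add(Mul(-1, Y), Mul(-1, Pow(Add(2, Y), Rational(1, 2))))), Add(Mul(Add(Y, Y), b), Mul(-1, b))) = Add(Add(Mul(-3, Y), Mul(-3, Pow(Add(2, Y), Rational(1, 2)))), Add(Mul(Mul(2, Y), b), Mul(-1, b))) = Add(Add(Mul(-3, Y), Mul(-3, Pow(Add(2, Y), Rational(1, 2)))), Add(Mul(2, Y, b), Mul(-1, b))) = Add(Add(Mul(-3, Y), Mul(-3, Pow(Add(2, Y), Rational(1, 2)))), Add(Mul(-1, b), Mul(2, Y, b))) = Add(Mul(-1, b), Mul(-3, Y), Mul(-3, Pow(Add(2, Y), Rational(1, 2))), Mul(2, Y, b)))
Pow(Function('k')(-22, 17), -1) = Pow(Add(Mul(-1, 17), Mul(-3, -22), Mul(-3, Pow(Add(2, -22), Rational(1, 2))), Mul(2, -22, 17)), -1) = Pow(Add(-17, 66, Mul(-3, Pow(-20, Rational(1, 2))), -748), -1) = Pow(Add(-17, 66, Mul(-3, Mul(2, I, Pow(5, Rational(1, 2)))), -748), -1) = Pow(Add(-17, 66, Mul(-6, I, Pow(5, Rational(1, 2))), -748), -1) = Pow(Add(-699, Mul(-6, I, Pow(5, Rational(1, 2)))), -1)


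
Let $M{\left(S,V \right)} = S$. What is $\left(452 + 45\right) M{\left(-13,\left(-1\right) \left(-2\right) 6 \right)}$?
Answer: $-6461$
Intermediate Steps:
$\left(452 + 45\right) M{\left(-13,\left(-1\right) \left(-2\right) 6 \right)} = \left(452 + 45\right) \left(-13\right) = 497 \left(-13\right) = -6461$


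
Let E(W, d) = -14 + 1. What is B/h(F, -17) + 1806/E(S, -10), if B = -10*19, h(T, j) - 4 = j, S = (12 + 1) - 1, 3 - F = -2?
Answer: -1616/13 ≈ -124.31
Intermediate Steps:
F = 5 (F = 3 - 1*(-2) = 3 + 2 = 5)
S = 12 (S = 13 - 1 = 12)
h(T, j) = 4 + j
E(W, d) = -13
B = -190
B/h(F, -17) + 1806/E(S, -10) = -190/(4 - 17) + 1806/(-13) = -190/(-13) + 1806*(-1/13) = -190*(-1/13) - 1806/13 = 190/13 - 1806/13 = -1616/13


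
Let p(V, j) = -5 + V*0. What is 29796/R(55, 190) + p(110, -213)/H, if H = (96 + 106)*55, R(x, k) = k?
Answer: 33103261/211090 ≈ 156.82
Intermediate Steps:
p(V, j) = -5 (p(V, j) = -5 + 0 = -5)
H = 11110 (H = 202*55 = 11110)
29796/R(55, 190) + p(110, -213)/H = 29796/190 - 5/11110 = 29796*(1/190) - 5*1/11110 = 14898/95 - 1/2222 = 33103261/211090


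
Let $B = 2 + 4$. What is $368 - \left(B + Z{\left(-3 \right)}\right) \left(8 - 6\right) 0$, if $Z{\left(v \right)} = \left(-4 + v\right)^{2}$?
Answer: $368$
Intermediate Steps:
$B = 6$
$368 - \left(B + Z{\left(-3 \right)}\right) \left(8 - 6\right) 0 = 368 - \left(6 + \left(-4 - 3\right)^{2}\right) \left(8 - 6\right) 0 = 368 - \left(6 + \left(-7\right)^{2}\right) 2 \cdot 0 = 368 - \left(6 + 49\right) 2 \cdot 0 = 368 - 55 \cdot 2 \cdot 0 = 368 - 110 \cdot 0 = 368 - 0 = 368 + 0 = 368$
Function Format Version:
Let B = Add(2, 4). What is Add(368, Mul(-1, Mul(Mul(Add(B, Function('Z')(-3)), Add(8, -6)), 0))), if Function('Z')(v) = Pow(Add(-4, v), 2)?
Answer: 368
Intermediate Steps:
B = 6
Add(368, Mul(-1, Mul(Mul(Add(B, Function('Z')(-3)), Add(8, -6)), 0))) = Add(368, Mul(-1, Mul(Mul(Add(6, Pow(Add(-4, -3), 2)), Add(8, -6)), 0))) = Add(368, Mul(-1, Mul(Mul(Add(6, Pow(-7, 2)), 2), 0))) = Add(368, Mul(-1, Mul(Mul(Add(6, 49), 2), 0))) = Add(368, Mul(-1, Mul(Mul(55, 2), 0))) = Add(368, Mul(-1, Mul(110, 0))) = Add(368, Mul(-1, 0)) = Add(368, 0) = 368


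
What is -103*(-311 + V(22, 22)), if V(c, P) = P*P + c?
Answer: -20085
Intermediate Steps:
V(c, P) = c + P**2 (V(c, P) = P**2 + c = c + P**2)
-103*(-311 + V(22, 22)) = -103*(-311 + (22 + 22**2)) = -103*(-311 + (22 + 484)) = -103*(-311 + 506) = -103*195 = -20085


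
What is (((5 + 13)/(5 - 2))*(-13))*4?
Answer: -312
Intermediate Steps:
(((5 + 13)/(5 - 2))*(-13))*4 = ((18/3)*(-13))*4 = ((18*(1/3))*(-13))*4 = (6*(-13))*4 = -78*4 = -312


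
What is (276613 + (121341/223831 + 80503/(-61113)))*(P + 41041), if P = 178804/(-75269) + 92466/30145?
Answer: 352356183882503508389612826341/31037395680559471515 ≈ 1.1353e+10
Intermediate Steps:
P = 1569776774/2268984005 (P = 178804*(-1/75269) + 92466*(1/30145) = -178804/75269 + 92466/30145 = 1569776774/2268984005 ≈ 0.69184)
(276613 + (121341/223831 + 80503/(-61113)))*(P + 41041) = (276613 + (121341/223831 + 80503/(-61113)))*(1569776774/2268984005 + 41041) = (276613 + (121341*(1/223831) + 80503*(-1/61113)))*(93122942325979/2268984005) = (276613 + (121341/223831 - 80503/61113))*(93122942325979/2268984005) = (276613 - 10603554460/13678983903)*(93122942325979/2268984005) = (3783774170806079/13678983903)*(93122942325979/2268984005) = 352356183882503508389612826341/31037395680559471515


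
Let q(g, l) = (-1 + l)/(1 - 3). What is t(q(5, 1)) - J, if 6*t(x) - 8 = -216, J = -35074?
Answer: 105118/3 ≈ 35039.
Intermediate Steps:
q(g, l) = ½ - l/2 (q(g, l) = (-1 + l)/(-2) = (-1 + l)*(-½) = ½ - l/2)
t(x) = -104/3 (t(x) = 4/3 + (⅙)*(-216) = 4/3 - 36 = -104/3)
t(q(5, 1)) - J = -104/3 - 1*(-35074) = -104/3 + 35074 = 105118/3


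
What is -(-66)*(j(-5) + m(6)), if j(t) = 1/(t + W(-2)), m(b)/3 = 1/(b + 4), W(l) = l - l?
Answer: 33/5 ≈ 6.6000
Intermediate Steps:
W(l) = 0
m(b) = 3/(4 + b) (m(b) = 3/(b + 4) = 3/(4 + b))
j(t) = 1/t (j(t) = 1/(t + 0) = 1/t)
-(-66)*(j(-5) + m(6)) = -(-66)*(1/(-5) + 3/(4 + 6)) = -(-66)*(-1/5 + 3/10) = -(-66)/10 = -33*(-1/5) = 33/5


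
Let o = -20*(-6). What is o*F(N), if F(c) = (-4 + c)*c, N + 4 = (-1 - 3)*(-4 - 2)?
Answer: 38400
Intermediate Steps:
N = 20 (N = -4 + (-1 - 3)*(-4 - 2) = -4 - 4*(-6) = -4 + 24 = 20)
o = 120
F(c) = c*(-4 + c)
o*F(N) = 120*(20*(-4 + 20)) = 120*(20*16) = 120*320 = 38400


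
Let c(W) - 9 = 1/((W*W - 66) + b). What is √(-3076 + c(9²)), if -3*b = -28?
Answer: 4*I*√72986386174/19513 ≈ 55.38*I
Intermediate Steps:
b = 28/3 (b = -⅓*(-28) = 28/3 ≈ 9.3333)
c(W) = 9 + 1/(-170/3 + W²) (c(W) = 9 + 1/((W*W - 66) + 28/3) = 9 + 1/((W² - 66) + 28/3) = 9 + 1/((-66 + W²) + 28/3) = 9 + 1/(-170/3 + W²))
√(-3076 + c(9²)) = √(-3076 + 3*(-509 + 9*(9²)²)/(-170 + 3*(9²)²)) = √(-3076 + 3*(-509 + 9*81²)/(-170 + 3*81²)) = √(-3076 + 3*(-509 + 9*6561)/(-170 + 3*6561)) = √(-3076 + 3*(-509 + 59049)/(-170 + 19683)) = √(-3076 + 3*58540/19513) = √(-3076 + 3*(1/19513)*58540) = √(-3076 + 175620/19513) = √(-59846368/19513) = 4*I*√72986386174/19513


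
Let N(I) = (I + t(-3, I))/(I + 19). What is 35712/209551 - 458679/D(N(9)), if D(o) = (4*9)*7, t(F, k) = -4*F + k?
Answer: -32035881235/17602284 ≈ -1820.0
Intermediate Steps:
t(F, k) = k - 4*F
N(I) = (12 + 2*I)/(19 + I) (N(I) = (I + (I - 4*(-3)))/(I + 19) = (I + (I + 12))/(19 + I) = (I + (12 + I))/(19 + I) = (12 + 2*I)/(19 + I))
D(o) = 252 (D(o) = 36*7 = 252)
35712/209551 - 458679/D(N(9)) = 35712/209551 - 458679/252 = 35712*(1/209551) - 458679*1/252 = 35712/209551 - 152893/84 = -32035881235/17602284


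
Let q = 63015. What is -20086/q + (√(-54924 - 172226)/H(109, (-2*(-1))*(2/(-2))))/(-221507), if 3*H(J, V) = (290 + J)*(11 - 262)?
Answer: -20086/63015 + 5*I*√9086/7394568181 ≈ -0.31875 + 6.4453e-8*I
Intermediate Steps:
H(J, V) = -72790/3 - 251*J/3 (H(J, V) = ((290 + J)*(11 - 262))/3 = ((290 + J)*(-251))/3 = (-72790 - 251*J)/3 = -72790/3 - 251*J/3)
-20086/q + (√(-54924 - 172226)/H(109, (-2*(-1))*(2/(-2))))/(-221507) = -20086/63015 + (√(-54924 - 172226)/(-72790/3 - 251/3*109))/(-221507) = -20086*1/63015 + (√(-227150)/(-72790/3 - 27359/3))*(-1/221507) = -20086/63015 + ((5*I*√9086)/(-33383))*(-1/221507) = -20086/63015 + ((5*I*√9086)*(-1/33383))*(-1/221507) = -20086/63015 - 5*I*√9086/33383*(-1/221507) = -20086/63015 + 5*I*√9086/7394568181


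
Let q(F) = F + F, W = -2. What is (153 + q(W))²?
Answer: 22201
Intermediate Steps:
q(F) = 2*F
(153 + q(W))² = (153 + 2*(-2))² = (153 - 4)² = 149² = 22201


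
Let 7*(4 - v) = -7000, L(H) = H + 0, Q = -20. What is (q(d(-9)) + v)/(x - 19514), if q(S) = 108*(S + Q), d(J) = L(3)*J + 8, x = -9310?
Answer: 401/3603 ≈ 0.11130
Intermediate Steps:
L(H) = H
v = 1004 (v = 4 - ⅐*(-7000) = 4 + 1000 = 1004)
d(J) = 8 + 3*J (d(J) = 3*J + 8 = 8 + 3*J)
q(S) = -2160 + 108*S (q(S) = 108*(S - 20) = 108*(-20 + S) = -2160 + 108*S)
(q(d(-9)) + v)/(x - 19514) = ((-2160 + 108*(8 + 3*(-9))) + 1004)/(-9310 - 19514) = ((-2160 + 108*(8 - 27)) + 1004)/(-28824) = ((-2160 + 108*(-19)) + 1004)*(-1/28824) = ((-2160 - 2052) + 1004)*(-1/28824) = (-4212 + 1004)*(-1/28824) = -3208*(-1/28824) = 401/3603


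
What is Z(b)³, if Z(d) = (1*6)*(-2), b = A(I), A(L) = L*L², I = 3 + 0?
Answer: -1728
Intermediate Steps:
I = 3
A(L) = L³
b = 27 (b = 3³ = 27)
Z(d) = -12 (Z(d) = 6*(-2) = -12)
Z(b)³ = (-12)³ = -1728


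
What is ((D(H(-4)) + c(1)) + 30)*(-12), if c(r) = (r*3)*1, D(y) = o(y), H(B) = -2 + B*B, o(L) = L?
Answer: -564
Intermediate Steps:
H(B) = -2 + B²
D(y) = y
c(r) = 3*r (c(r) = (3*r)*1 = 3*r)
((D(H(-4)) + c(1)) + 30)*(-12) = (((-2 + (-4)²) + 3*1) + 30)*(-12) = (((-2 + 16) + 3) + 30)*(-12) = ((14 + 3) + 30)*(-12) = (17 + 30)*(-12) = 47*(-12) = -564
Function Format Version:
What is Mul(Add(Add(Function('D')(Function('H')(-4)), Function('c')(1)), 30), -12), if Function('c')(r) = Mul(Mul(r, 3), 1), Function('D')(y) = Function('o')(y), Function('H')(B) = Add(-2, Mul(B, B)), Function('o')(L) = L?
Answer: -564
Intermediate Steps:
Function('H')(B) = Add(-2, Pow(B, 2))
Function('D')(y) = y
Function('c')(r) = Mul(3, r) (Function('c')(r) = Mul(Mul(3, r), 1) = Mul(3, r))
Mul(Add(Add(Function('D')(Function('H')(-4)), Function('c')(1)), 30), -12) = Mul(Add(Add(Add(-2, Pow(-4, 2)), Mul(3, 1)), 30), -12) = Mul(Add(Add(Add(-2, 16), 3), 30), -12) = Mul(Add(Add(14, 3), 30), -12) = Mul(Add(17, 30), -12) = Mul(47, -12) = -564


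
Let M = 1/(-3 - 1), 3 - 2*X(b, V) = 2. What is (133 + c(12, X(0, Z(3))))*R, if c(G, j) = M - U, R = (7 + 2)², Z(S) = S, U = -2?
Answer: 43659/4 ≈ 10915.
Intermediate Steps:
X(b, V) = ½ (X(b, V) = 3/2 - ½*2 = 3/2 - 1 = ½)
M = -¼ (M = 1/(-4) = -¼ ≈ -0.25000)
R = 81 (R = 9² = 81)
c(G, j) = 7/4 (c(G, j) = -¼ - 1*(-2) = -¼ + 2 = 7/4)
(133 + c(12, X(0, Z(3))))*R = (133 + 7/4)*81 = (539/4)*81 = 43659/4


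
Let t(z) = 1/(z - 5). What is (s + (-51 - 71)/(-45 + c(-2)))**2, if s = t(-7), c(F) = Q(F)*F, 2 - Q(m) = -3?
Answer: 1985281/435600 ≈ 4.5576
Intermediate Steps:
Q(m) = 5 (Q(m) = 2 - 1*(-3) = 2 + 3 = 5)
c(F) = 5*F
t(z) = 1/(-5 + z)
s = -1/12 (s = 1/(-5 - 7) = 1/(-12) = -1/12 ≈ -0.083333)
(s + (-51 - 71)/(-45 + c(-2)))**2 = (-1/12 + (-51 - 71)/(-45 + 5*(-2)))**2 = (-1/12 - 122/(-45 - 10))**2 = (-1/12 - 122/(-55))**2 = (-1/12 - 122*(-1/55))**2 = (-1/12 + 122/55)**2 = (1409/660)**2 = 1985281/435600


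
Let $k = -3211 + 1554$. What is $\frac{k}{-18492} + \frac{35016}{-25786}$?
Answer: $- \frac{302394235}{238417356} \approx -1.2683$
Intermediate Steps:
$k = -1657$
$\frac{k}{-18492} + \frac{35016}{-25786} = - \frac{1657}{-18492} + \frac{35016}{-25786} = \left(-1657\right) \left(- \frac{1}{18492}\right) + 35016 \left(- \frac{1}{25786}\right) = \frac{1657}{18492} - \frac{17508}{12893} = - \frac{302394235}{238417356}$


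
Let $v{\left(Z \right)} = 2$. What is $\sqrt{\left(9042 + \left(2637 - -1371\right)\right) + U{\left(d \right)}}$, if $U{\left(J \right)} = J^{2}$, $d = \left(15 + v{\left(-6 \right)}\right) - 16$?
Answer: $\sqrt{13051} \approx 114.24$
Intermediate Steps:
$d = 1$ ($d = \left(15 + 2\right) - 16 = 17 - 16 = 1$)
$\sqrt{\left(9042 + \left(2637 - -1371\right)\right) + U{\left(d \right)}} = \sqrt{\left(9042 + \left(2637 - -1371\right)\right) + 1^{2}} = \sqrt{\left(9042 + \left(2637 + 1371\right)\right) + 1} = \sqrt{\left(9042 + 4008\right) + 1} = \sqrt{13050 + 1} = \sqrt{13051}$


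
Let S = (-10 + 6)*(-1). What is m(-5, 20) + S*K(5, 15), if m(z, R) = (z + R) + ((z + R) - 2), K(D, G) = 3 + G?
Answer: 100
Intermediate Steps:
m(z, R) = -2 + 2*R + 2*z (m(z, R) = (R + z) + ((R + z) - 2) = (R + z) + (-2 + R + z) = -2 + 2*R + 2*z)
S = 4 (S = -4*(-1) = 4)
m(-5, 20) + S*K(5, 15) = (-2 + 2*20 + 2*(-5)) + 4*(3 + 15) = (-2 + 40 - 10) + 4*18 = 28 + 72 = 100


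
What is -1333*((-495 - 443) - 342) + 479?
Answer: 1706719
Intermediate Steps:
-1333*((-495 - 443) - 342) + 479 = -1333*(-938 - 342) + 479 = -1333*(-1280) + 479 = 1706240 + 479 = 1706719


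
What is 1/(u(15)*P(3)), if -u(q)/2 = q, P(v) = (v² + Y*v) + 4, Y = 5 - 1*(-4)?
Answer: -1/1200 ≈ -0.00083333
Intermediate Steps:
Y = 9 (Y = 5 + 4 = 9)
P(v) = 4 + v² + 9*v (P(v) = (v² + 9*v) + 4 = 4 + v² + 9*v)
u(q) = -2*q
1/(u(15)*P(3)) = 1/((-2*15)*(4 + 3² + 9*3)) = 1/(-30*(4 + 9 + 27)) = 1/(-30*40) = 1/(-1200) = -1/1200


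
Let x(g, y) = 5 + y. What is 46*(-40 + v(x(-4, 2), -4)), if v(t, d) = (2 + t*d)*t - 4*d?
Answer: -9476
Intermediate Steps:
v(t, d) = -4*d + t*(2 + d*t) (v(t, d) = (2 + d*t)*t - 4*d = t*(2 + d*t) - 4*d = -4*d + t*(2 + d*t))
46*(-40 + v(x(-4, 2), -4)) = 46*(-40 + (-4*(-4) + 2*(5 + 2) - 4*(5 + 2)²)) = 46*(-40 + (16 + 2*7 - 4*7²)) = 46*(-40 + (16 + 14 - 4*49)) = 46*(-40 + (16 + 14 - 196)) = 46*(-40 - 166) = 46*(-206) = -9476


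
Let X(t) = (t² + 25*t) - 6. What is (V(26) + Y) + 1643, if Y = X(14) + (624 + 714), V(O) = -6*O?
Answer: 3365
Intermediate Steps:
X(t) = -6 + t² + 25*t
Y = 1878 (Y = (-6 + 14² + 25*14) + (624 + 714) = (-6 + 196 + 350) + 1338 = 540 + 1338 = 1878)
(V(26) + Y) + 1643 = (-6*26 + 1878) + 1643 = (-156 + 1878) + 1643 = 1722 + 1643 = 3365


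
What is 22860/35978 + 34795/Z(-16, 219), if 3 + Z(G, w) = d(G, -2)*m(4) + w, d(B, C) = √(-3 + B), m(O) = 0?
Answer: 628396135/3885624 ≈ 161.72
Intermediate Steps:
Z(G, w) = -3 + w (Z(G, w) = -3 + (√(-3 + G)*0 + w) = -3 + (0 + w) = -3 + w)
22860/35978 + 34795/Z(-16, 219) = 22860/35978 + 34795/(-3 + 219) = 22860*(1/35978) + 34795/216 = 11430/17989 + 34795*(1/216) = 11430/17989 + 34795/216 = 628396135/3885624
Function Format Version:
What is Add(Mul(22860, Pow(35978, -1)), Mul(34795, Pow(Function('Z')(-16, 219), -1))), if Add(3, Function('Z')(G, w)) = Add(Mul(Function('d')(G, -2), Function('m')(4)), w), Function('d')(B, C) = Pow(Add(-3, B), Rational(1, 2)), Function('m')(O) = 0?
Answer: Rational(628396135, 3885624) ≈ 161.72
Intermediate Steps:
Function('Z')(G, w) = Add(-3, w) (Function('Z')(G, w) = Add(-3, Add(Mul(Pow(Add(-3, G), Rational(1, 2)), 0), w)) = Add(-3, Add(0, w)) = Add(-3, w))
Add(Mul(22860, Pow(35978, -1)), Mul(34795, Pow(Function('Z')(-16, 219), -1))) = Add(Mul(22860, Pow(35978, -1)), Mul(34795, Pow(Add(-3, 219), -1))) = Add(Mul(22860, Rational(1, 35978)), Mul(34795, Pow(216, -1))) = Add(Rational(11430, 17989), Mul(34795, Rational(1, 216))) = Add(Rational(11430, 17989), Rational(34795, 216)) = Rational(628396135, 3885624)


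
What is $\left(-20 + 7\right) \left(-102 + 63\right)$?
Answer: $507$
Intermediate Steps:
$\left(-20 + 7\right) \left(-102 + 63\right) = \left(-13\right) \left(-39\right) = 507$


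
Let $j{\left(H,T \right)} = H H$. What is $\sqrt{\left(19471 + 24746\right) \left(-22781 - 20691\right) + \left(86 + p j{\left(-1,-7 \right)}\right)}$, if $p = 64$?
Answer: $i \sqrt{1922201274} \approx 43843.0 i$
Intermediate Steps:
$j{\left(H,T \right)} = H^{2}$
$\sqrt{\left(19471 + 24746\right) \left(-22781 - 20691\right) + \left(86 + p j{\left(-1,-7 \right)}\right)} = \sqrt{\left(19471 + 24746\right) \left(-22781 - 20691\right) + \left(86 + 64 \left(-1\right)^{2}\right)} = \sqrt{44217 \left(-43472\right) + \left(86 + 64 \cdot 1\right)} = \sqrt{-1922201424 + \left(86 + 64\right)} = \sqrt{-1922201424 + 150} = \sqrt{-1922201274} = i \sqrt{1922201274}$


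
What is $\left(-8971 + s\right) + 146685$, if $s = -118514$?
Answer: $19200$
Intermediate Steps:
$\left(-8971 + s\right) + 146685 = \left(-8971 - 118514\right) + 146685 = -127485 + 146685 = 19200$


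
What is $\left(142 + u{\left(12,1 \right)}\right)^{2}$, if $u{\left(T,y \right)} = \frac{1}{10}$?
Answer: $\frac{2019241}{100} \approx 20192.0$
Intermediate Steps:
$u{\left(T,y \right)} = \frac{1}{10}$
$\left(142 + u{\left(12,1 \right)}\right)^{2} = \left(142 + \frac{1}{10}\right)^{2} = \left(\frac{1421}{10}\right)^{2} = \frac{2019241}{100}$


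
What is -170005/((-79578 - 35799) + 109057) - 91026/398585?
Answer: 13437231721/503811440 ≈ 26.671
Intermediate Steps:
-170005/((-79578 - 35799) + 109057) - 91026/398585 = -170005/(-115377 + 109057) - 91026*1/398585 = -170005/(-6320) - 91026/398585 = -170005*(-1/6320) - 91026/398585 = 34001/1264 - 91026/398585 = 13437231721/503811440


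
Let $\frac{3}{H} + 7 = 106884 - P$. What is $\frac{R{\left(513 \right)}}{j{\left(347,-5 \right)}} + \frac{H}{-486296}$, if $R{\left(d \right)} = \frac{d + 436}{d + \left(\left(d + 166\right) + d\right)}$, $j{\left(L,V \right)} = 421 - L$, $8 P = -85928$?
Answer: $\frac{9046684540027}{1202761007770960} \approx 0.0075216$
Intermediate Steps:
$P = -10741$ ($P = \frac{1}{8} \left(-85928\right) = -10741$)
$R{\left(d \right)} = \frac{436 + d}{166 + 3 d}$ ($R{\left(d \right)} = \frac{436 + d}{d + \left(\left(166 + d\right) + d\right)} = \frac{436 + d}{d + \left(166 + 2 d\right)} = \frac{436 + d}{166 + 3 d}$)
$H = \frac{1}{39206}$ ($H = \frac{3}{-7 + \left(106884 - -10741\right)} = \frac{3}{-7 + \left(106884 + 10741\right)} = \frac{3}{-7 + 117625} = \frac{3}{117618} = 3 \cdot \frac{1}{117618} = \frac{1}{39206} \approx 2.5506 \cdot 10^{-5}$)
$\frac{R{\left(513 \right)}}{j{\left(347,-5 \right)}} + \frac{H}{-486296} = \frac{\frac{1}{166 + 3 \cdot 513} \left(436 + 513\right)}{421 - 347} + \frac{1}{39206 \left(-486296\right)} = \frac{\frac{1}{166 + 1539} \cdot 949}{421 - 347} + \frac{1}{39206} \left(- \frac{1}{486296}\right) = \frac{\frac{1}{1705} \cdot 949}{74} - \frac{1}{19065720976} = \frac{1}{1705} \cdot 949 \cdot \frac{1}{74} - \frac{1}{19065720976} = \frac{949}{1705} \cdot \frac{1}{74} - \frac{1}{19065720976} = \frac{949}{126170} - \frac{1}{19065720976} = \frac{9046684540027}{1202761007770960}$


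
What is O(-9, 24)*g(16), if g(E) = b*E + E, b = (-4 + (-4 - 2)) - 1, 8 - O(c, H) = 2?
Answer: -960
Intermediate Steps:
O(c, H) = 6 (O(c, H) = 8 - 1*2 = 8 - 2 = 6)
b = -11 (b = (-4 - 6) - 1 = -10 - 1 = -11)
g(E) = -10*E (g(E) = -11*E + E = -10*E)
O(-9, 24)*g(16) = 6*(-10*16) = 6*(-160) = -960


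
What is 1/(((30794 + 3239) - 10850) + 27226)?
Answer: 1/50409 ≈ 1.9838e-5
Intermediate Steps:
1/(((30794 + 3239) - 10850) + 27226) = 1/((34033 - 10850) + 27226) = 1/(23183 + 27226) = 1/50409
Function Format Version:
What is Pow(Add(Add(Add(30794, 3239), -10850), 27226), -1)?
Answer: Rational(1, 50409) ≈ 1.9838e-5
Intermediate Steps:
Pow(Add(Add(Add(30794, 3239), -10850), 27226), -1) = Pow(Add(Add(34033, -10850), 27226), -1) = Pow(Add(23183, 27226), -1) = Pow(50409, -1) = Rational(1, 50409)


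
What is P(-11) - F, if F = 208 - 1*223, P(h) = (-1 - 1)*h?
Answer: 37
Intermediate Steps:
P(h) = -2*h
F = -15 (F = 208 - 223 = -15)
P(-11) - F = -2*(-11) - 1*(-15) = 22 + 15 = 37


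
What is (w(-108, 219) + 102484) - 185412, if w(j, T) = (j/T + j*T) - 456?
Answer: -7813664/73 ≈ -1.0704e+5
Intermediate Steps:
w(j, T) = -456 + T*j + j/T (w(j, T) = (j/T + T*j) - 456 = (T*j + j/T) - 456 = -456 + T*j + j/T)
(w(-108, 219) + 102484) - 185412 = ((-456 + 219*(-108) - 108/219) + 102484) - 185412 = ((-456 - 23652 - 108*1/219) + 102484) - 185412 = ((-456 - 23652 - 36/73) + 102484) - 185412 = (-1759920/73 + 102484) - 185412 = 5721412/73 - 185412 = -7813664/73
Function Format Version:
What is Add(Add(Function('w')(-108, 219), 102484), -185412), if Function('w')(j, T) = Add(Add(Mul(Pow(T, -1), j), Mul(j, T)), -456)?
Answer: Rational(-7813664, 73) ≈ -1.0704e+5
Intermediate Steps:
Function('w')(j, T) = Add(-456, Mul(T, j), Mul(j, Pow(T, -1))) (Function('w')(j, T) = Add(Add(Mul(j, Pow(T, -1)), Mul(T, j)), -456) = Add(Add(Mul(T, j), Mul(j, Pow(T, -1))), -456) = Add(-456, Mul(T, j), Mul(j, Pow(T, -1))))
Add(Add(Function('w')(-108, 219), 102484), -185412) = Add(Add(Add(-456, Mul(219, -108), Mul(-108, Pow(219, -1))), 102484), -185412) = Add(Add(Add(-456, -23652, Mul(-108, Rational(1, 219))), 102484), -185412) = Add(Add(Add(-456, -23652, Rational(-36, 73)), 102484), -185412) = Add(Add(Rational(-1759920, 73), 102484), -185412) = Add(Rational(5721412, 73), -185412) = Rational(-7813664, 73)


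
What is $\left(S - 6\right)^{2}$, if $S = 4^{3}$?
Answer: $3364$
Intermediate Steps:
$S = 64$
$\left(S - 6\right)^{2} = \left(64 - 6\right)^{2} = 58^{2} = 3364$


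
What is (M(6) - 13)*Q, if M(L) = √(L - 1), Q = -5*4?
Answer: 260 - 20*√5 ≈ 215.28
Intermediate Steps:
Q = -20
M(L) = √(-1 + L)
(M(6) - 13)*Q = (√(-1 + 6) - 13)*(-20) = (√5 - 13)*(-20) = (-13 + √5)*(-20) = 260 - 20*√5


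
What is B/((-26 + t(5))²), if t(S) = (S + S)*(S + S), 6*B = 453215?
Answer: 453215/32856 ≈ 13.794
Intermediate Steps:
B = 453215/6 (B = (⅙)*453215 = 453215/6 ≈ 75536.)
t(S) = 4*S² (t(S) = (2*S)*(2*S) = 4*S²)
B/((-26 + t(5))²) = 453215/(6*((-26 + 4*5²)²)) = 453215/(6*((-26 + 4*25)²)) = 453215/(6*((-26 + 100)²)) = 453215/(6*(74²)) = (453215/6)/5476 = (453215/6)*(1/5476) = 453215/32856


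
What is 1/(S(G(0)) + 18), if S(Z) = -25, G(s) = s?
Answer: -⅐ ≈ -0.14286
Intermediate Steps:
1/(S(G(0)) + 18) = 1/(-25 + 18) = 1/(-7) = -⅐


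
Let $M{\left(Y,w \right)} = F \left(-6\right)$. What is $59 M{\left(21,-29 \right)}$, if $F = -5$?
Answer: $1770$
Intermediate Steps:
$M{\left(Y,w \right)} = 30$ ($M{\left(Y,w \right)} = \left(-5\right) \left(-6\right) = 30$)
$59 M{\left(21,-29 \right)} = 59 \cdot 30 = 1770$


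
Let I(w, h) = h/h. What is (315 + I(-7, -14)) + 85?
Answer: 401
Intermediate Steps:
I(w, h) = 1
(315 + I(-7, -14)) + 85 = (315 + 1) + 85 = 316 + 85 = 401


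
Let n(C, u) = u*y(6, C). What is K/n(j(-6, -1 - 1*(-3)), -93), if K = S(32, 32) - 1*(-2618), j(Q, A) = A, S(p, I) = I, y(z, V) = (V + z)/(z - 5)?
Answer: -1325/372 ≈ -3.5618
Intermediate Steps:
y(z, V) = (V + z)/(-5 + z)
n(C, u) = u*(6 + C) (n(C, u) = u*((C + 6)/(-5 + 6)) = u*((6 + C)/1) = u*(1*(6 + C)) = u*(6 + C))
K = 2650 (K = 32 - 1*(-2618) = 32 + 2618 = 2650)
K/n(j(-6, -1 - 1*(-3)), -93) = 2650/((-93*(6 + (-1 - 1*(-3))))) = 2650/((-93*(6 + (-1 + 3)))) = 2650/((-93*(6 + 2))) = 2650/((-93*8)) = 2650/(-744) = 2650*(-1/744) = -1325/372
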